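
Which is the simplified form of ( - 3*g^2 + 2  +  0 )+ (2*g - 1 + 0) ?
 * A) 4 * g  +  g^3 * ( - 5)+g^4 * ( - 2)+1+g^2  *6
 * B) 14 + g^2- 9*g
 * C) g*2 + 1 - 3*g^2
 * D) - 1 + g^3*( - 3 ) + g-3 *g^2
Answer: C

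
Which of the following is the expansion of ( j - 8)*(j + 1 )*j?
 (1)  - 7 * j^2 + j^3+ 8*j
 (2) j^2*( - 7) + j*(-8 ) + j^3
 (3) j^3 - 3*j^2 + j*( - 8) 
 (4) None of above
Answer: 2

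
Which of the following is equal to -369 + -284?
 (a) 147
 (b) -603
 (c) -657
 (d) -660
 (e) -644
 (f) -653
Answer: f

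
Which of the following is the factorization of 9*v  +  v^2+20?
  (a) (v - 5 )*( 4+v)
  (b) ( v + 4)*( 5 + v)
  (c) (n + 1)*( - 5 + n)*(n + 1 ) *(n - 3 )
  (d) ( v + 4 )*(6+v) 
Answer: b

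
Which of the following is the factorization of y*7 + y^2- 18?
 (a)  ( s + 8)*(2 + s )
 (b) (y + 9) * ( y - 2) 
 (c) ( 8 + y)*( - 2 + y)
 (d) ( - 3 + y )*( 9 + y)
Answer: b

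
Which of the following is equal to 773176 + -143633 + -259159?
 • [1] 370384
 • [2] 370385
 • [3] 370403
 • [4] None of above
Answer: 1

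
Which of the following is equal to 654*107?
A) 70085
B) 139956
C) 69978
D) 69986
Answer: C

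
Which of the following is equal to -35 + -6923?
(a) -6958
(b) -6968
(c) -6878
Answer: a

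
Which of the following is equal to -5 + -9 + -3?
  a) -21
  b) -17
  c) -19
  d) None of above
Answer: b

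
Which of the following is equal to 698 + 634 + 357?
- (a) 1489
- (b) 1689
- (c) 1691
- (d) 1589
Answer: b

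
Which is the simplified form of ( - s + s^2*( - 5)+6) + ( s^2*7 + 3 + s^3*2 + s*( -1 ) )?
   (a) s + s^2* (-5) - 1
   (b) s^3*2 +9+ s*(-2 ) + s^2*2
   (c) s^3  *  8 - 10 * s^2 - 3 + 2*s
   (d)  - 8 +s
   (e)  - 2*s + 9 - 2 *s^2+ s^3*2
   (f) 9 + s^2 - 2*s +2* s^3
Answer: b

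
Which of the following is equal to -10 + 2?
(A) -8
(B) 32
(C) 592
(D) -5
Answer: A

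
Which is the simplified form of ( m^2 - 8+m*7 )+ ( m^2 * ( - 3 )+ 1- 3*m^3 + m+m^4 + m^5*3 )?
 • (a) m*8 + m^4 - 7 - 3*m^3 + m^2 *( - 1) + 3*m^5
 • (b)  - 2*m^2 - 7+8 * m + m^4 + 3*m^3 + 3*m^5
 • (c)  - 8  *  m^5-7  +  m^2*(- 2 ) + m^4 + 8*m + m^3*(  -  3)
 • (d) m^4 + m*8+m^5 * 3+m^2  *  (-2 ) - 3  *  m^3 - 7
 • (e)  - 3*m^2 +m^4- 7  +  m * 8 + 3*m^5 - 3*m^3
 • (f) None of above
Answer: d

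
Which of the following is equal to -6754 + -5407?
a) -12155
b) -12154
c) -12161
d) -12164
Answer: c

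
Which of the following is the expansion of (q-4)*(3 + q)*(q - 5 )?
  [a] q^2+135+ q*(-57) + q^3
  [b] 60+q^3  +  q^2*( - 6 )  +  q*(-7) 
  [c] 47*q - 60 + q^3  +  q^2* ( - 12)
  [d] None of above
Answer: b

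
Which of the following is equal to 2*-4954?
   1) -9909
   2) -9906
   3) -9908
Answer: 3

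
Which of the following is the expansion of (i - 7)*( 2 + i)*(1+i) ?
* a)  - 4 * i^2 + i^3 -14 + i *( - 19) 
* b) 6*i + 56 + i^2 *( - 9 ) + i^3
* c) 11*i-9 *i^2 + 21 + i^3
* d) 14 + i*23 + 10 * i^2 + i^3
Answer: a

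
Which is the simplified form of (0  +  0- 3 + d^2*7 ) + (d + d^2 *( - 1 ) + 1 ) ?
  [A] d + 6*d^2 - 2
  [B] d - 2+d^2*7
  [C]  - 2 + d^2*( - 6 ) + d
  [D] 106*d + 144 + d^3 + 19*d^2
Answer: A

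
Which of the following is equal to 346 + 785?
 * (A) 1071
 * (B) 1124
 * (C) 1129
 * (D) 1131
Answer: D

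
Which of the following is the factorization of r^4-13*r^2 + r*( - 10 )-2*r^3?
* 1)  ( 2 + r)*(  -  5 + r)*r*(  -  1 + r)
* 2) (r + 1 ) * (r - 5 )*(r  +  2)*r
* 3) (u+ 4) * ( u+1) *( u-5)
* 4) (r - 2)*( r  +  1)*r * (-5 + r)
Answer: 2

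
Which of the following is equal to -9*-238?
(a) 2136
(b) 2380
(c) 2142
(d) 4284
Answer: c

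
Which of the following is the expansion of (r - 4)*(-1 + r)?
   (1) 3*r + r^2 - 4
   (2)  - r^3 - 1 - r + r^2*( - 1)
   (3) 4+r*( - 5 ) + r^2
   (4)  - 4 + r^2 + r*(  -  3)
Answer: 3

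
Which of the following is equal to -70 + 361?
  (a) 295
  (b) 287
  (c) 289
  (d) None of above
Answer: d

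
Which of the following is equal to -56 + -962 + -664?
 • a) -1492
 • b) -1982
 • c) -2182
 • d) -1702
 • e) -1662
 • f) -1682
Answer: f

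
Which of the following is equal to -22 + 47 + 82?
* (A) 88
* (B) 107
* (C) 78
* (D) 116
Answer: B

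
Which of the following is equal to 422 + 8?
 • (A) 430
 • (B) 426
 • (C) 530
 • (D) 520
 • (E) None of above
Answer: A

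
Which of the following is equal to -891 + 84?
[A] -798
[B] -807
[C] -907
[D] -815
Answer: B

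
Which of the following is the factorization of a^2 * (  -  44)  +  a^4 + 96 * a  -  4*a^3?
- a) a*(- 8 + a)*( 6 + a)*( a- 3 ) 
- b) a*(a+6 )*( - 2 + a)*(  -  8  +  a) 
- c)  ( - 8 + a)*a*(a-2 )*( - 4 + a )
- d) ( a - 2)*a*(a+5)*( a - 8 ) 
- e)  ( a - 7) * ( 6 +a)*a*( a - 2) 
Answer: b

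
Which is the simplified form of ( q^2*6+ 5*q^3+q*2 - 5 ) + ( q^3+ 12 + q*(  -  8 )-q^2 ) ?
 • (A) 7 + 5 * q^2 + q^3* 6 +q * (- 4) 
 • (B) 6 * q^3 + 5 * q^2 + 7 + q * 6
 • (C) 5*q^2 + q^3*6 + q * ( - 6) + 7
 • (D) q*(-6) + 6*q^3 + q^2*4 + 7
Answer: C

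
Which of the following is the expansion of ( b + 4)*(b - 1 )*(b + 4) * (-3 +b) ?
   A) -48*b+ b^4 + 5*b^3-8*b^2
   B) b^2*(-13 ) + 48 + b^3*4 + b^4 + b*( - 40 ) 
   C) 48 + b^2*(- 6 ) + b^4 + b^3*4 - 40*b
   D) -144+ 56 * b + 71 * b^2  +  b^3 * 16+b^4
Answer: B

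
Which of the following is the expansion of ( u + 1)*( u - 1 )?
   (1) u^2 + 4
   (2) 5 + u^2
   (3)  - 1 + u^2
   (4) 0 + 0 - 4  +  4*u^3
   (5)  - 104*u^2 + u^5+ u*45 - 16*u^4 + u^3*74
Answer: 3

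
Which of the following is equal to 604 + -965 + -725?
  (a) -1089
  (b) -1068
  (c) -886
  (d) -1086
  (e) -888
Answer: d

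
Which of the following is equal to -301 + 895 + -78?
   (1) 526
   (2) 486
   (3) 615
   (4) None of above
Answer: 4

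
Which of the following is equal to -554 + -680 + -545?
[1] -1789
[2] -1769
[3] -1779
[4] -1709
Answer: 3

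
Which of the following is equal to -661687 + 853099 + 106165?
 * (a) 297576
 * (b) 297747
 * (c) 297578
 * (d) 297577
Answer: d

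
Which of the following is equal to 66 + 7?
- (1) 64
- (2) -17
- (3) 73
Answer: 3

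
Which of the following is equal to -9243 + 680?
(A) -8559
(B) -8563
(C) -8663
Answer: B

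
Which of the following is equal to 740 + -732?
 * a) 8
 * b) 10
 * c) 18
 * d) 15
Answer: a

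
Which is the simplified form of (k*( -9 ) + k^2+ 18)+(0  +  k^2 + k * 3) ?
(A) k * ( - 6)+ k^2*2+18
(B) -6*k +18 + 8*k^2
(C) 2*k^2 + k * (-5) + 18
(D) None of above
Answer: A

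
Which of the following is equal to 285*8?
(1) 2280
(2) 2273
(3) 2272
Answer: 1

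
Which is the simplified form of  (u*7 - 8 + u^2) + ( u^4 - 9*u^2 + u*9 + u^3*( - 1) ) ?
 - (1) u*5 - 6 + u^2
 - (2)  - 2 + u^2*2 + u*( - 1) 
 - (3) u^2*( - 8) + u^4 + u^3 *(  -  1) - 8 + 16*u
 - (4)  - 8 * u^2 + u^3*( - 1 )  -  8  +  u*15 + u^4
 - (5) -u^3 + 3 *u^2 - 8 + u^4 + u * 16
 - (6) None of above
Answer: 3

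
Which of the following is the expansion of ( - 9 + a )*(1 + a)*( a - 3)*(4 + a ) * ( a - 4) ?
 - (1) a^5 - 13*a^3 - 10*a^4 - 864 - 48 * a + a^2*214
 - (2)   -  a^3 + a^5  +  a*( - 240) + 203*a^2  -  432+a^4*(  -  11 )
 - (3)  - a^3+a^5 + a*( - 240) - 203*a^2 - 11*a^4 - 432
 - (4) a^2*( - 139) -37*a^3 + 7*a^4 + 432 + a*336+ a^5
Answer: 2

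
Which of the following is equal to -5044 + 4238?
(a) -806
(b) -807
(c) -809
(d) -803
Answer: a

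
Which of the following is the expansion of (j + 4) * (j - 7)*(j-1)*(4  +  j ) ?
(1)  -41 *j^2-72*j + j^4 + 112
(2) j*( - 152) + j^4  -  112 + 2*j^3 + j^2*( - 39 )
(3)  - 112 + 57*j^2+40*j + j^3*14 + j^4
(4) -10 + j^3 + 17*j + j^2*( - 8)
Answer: 1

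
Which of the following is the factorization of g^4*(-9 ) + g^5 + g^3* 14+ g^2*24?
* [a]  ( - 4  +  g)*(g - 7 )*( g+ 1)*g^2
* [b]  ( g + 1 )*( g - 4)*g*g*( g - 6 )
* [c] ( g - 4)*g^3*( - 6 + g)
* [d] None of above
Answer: b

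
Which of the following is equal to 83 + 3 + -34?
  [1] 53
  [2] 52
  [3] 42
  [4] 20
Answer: 2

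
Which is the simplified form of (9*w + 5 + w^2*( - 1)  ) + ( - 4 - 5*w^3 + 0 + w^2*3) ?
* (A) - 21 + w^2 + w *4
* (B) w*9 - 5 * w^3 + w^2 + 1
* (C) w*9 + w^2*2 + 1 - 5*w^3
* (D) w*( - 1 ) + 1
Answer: C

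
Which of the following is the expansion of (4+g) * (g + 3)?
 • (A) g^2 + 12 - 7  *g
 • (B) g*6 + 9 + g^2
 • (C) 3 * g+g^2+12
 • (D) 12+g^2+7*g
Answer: D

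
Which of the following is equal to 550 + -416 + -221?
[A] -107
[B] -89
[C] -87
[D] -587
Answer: C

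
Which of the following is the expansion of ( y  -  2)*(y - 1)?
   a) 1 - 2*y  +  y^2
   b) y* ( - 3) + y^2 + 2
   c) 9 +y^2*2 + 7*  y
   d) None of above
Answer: b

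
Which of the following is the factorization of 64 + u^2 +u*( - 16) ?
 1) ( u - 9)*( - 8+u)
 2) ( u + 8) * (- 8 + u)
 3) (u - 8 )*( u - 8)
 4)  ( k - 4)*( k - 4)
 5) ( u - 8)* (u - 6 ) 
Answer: 3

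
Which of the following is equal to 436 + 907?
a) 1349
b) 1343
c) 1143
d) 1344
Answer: b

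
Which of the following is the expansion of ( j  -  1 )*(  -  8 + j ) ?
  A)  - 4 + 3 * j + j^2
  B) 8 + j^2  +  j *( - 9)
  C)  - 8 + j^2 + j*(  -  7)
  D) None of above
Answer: B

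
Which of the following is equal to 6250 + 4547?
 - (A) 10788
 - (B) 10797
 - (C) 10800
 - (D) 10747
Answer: B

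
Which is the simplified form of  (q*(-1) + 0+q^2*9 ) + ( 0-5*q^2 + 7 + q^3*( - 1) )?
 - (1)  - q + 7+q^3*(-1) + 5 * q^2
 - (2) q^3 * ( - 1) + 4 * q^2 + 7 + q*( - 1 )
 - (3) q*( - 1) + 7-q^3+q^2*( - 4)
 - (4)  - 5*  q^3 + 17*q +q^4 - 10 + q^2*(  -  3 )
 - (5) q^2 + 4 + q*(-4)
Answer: 2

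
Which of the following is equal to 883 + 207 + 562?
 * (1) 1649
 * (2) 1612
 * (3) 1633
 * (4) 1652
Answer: 4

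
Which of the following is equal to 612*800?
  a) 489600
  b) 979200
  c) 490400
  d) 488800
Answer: a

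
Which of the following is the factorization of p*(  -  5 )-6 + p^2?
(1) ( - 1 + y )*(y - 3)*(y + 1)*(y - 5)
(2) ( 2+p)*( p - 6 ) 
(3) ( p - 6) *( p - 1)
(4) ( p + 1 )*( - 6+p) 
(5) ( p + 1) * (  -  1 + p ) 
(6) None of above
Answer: 4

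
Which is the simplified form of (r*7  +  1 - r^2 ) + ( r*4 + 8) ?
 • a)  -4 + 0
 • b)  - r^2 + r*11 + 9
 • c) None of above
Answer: b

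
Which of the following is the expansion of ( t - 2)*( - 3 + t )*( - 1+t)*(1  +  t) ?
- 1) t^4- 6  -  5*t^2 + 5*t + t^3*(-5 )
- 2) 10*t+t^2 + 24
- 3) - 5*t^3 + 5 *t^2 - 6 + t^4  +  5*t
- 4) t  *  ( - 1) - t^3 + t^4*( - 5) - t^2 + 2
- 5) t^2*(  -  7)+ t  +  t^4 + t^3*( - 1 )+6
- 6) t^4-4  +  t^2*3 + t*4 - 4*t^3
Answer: 3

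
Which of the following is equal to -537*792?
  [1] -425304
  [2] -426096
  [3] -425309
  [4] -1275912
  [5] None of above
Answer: 1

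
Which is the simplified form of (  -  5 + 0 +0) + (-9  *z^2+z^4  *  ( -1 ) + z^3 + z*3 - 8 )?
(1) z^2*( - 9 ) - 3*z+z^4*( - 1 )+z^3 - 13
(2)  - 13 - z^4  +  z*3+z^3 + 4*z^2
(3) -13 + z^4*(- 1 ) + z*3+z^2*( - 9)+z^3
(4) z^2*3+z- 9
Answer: 3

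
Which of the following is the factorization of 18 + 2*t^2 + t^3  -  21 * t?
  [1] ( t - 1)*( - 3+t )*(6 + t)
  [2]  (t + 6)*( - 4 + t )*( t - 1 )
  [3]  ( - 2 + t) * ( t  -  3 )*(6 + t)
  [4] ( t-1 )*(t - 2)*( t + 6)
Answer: 1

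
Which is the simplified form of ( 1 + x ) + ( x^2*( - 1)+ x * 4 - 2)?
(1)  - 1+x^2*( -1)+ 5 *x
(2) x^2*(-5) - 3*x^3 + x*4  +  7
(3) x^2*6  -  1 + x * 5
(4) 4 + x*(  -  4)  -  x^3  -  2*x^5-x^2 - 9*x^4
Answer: 1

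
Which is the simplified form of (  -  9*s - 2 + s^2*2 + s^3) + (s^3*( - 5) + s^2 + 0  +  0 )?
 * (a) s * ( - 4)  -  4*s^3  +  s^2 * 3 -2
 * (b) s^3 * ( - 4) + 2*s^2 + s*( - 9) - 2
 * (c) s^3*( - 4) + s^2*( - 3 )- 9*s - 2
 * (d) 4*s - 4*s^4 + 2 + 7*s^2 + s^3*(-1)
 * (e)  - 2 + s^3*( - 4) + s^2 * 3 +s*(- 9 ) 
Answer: e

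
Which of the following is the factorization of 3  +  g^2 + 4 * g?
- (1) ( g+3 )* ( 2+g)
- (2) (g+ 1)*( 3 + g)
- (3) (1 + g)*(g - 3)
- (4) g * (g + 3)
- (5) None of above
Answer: 2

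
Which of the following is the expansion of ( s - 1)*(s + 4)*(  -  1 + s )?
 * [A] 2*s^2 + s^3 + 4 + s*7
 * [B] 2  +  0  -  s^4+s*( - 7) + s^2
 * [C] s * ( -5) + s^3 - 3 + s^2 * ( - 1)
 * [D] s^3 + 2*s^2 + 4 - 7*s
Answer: D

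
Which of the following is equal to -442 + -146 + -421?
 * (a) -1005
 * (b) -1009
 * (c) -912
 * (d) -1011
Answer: b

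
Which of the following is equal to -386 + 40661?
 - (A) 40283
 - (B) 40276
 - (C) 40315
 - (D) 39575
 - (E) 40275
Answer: E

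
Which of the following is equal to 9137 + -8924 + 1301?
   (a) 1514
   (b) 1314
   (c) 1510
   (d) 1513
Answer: a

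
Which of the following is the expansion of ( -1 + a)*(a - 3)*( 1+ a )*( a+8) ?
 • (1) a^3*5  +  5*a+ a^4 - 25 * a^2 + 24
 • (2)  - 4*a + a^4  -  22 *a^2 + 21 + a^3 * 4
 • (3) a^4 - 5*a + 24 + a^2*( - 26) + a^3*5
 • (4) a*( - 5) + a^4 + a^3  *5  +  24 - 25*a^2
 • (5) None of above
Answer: 4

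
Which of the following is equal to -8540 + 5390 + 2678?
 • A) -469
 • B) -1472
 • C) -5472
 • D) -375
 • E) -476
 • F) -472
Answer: F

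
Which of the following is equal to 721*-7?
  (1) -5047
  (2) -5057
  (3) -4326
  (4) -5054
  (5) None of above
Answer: 1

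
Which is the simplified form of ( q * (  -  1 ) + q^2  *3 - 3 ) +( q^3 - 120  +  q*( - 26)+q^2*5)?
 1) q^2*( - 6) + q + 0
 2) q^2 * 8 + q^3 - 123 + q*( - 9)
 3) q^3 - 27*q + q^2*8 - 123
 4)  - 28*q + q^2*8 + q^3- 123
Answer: 3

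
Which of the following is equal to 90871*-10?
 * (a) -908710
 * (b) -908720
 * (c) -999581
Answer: a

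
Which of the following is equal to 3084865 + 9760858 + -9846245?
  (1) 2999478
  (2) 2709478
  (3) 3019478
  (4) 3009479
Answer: 1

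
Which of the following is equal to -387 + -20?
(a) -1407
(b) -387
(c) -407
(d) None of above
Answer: c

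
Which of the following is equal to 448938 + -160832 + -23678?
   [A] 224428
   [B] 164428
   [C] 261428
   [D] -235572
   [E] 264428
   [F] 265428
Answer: E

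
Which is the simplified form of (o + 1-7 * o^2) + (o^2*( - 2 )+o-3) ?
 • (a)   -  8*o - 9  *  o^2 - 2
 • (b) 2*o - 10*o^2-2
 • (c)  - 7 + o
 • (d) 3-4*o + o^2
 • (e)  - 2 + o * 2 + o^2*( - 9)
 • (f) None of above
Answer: e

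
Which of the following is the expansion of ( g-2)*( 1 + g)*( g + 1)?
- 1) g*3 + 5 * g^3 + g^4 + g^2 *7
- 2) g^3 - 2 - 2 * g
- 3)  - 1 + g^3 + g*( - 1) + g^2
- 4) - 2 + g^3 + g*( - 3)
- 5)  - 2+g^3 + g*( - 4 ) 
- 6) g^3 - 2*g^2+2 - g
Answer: 4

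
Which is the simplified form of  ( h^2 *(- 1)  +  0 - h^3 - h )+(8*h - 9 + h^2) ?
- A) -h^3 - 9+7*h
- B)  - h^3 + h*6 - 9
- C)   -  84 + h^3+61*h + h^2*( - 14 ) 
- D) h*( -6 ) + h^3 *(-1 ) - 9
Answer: A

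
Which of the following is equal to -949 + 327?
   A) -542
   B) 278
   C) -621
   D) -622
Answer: D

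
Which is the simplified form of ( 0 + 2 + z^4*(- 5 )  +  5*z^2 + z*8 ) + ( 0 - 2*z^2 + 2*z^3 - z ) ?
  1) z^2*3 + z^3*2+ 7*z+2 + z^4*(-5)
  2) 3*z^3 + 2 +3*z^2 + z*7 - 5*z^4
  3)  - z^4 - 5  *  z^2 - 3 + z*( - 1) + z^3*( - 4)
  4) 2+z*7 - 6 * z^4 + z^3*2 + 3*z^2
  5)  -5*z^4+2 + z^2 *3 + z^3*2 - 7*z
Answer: 1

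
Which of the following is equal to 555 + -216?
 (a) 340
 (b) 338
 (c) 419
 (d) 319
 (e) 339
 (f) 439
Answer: e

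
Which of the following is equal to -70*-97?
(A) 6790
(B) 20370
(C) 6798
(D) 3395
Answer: A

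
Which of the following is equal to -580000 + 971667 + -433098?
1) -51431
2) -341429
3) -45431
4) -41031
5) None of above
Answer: 5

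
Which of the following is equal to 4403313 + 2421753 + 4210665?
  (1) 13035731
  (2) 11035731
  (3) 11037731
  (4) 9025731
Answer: 2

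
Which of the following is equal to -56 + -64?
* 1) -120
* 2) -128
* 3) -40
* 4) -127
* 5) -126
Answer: 1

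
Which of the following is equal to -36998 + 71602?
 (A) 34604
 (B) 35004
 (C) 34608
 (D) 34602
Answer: A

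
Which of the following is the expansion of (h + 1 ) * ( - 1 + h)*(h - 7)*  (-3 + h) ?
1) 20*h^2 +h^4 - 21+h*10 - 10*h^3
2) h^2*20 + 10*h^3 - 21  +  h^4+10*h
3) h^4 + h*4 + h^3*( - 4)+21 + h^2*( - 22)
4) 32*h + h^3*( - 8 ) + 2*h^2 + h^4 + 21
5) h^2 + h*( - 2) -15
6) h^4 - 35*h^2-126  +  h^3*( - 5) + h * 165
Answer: 1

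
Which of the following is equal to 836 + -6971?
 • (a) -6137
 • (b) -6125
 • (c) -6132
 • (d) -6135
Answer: d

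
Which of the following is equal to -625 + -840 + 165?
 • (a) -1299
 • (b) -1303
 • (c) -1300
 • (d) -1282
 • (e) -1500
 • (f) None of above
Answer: c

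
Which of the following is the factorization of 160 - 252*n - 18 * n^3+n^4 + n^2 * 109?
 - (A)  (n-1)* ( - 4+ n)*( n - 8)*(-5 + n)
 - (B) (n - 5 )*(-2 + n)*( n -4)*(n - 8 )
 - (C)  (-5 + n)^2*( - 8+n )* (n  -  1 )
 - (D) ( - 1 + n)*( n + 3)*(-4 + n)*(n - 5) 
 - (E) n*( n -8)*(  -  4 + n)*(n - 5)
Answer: A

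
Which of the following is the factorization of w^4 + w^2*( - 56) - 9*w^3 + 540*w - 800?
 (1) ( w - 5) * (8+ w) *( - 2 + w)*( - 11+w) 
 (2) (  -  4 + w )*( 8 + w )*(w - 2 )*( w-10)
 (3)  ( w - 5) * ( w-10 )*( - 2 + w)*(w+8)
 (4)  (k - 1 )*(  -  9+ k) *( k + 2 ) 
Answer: 3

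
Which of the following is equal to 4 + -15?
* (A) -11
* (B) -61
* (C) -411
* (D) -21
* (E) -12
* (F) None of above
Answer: A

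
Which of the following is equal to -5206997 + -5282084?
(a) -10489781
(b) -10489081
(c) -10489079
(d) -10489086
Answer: b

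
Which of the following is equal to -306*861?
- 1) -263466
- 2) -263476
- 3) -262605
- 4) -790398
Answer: 1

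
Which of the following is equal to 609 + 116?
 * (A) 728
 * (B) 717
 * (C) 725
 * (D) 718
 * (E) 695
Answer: C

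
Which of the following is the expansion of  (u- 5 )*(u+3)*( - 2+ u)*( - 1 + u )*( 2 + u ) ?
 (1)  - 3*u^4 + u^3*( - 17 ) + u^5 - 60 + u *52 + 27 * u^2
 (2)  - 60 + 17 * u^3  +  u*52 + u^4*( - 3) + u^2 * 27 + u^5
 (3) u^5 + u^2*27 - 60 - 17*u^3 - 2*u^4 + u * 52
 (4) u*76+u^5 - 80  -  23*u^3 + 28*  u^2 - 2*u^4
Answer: 1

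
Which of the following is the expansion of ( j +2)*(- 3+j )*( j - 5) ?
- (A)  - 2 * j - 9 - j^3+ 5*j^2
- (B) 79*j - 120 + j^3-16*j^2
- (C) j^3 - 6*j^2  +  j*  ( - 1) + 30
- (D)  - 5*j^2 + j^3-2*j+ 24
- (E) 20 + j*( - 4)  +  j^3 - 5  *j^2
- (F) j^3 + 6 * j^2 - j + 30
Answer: C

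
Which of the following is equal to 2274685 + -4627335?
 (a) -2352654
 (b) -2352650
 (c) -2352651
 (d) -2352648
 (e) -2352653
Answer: b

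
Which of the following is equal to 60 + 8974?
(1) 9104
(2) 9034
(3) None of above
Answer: 2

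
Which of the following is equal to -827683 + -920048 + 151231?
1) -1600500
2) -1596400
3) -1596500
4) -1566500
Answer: 3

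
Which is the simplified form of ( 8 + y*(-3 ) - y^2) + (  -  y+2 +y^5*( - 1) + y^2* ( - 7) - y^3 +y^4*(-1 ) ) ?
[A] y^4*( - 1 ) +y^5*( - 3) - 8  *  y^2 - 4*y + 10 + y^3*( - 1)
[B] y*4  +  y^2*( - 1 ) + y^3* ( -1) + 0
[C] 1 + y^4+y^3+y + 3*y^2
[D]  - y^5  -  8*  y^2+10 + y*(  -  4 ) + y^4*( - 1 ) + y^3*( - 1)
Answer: D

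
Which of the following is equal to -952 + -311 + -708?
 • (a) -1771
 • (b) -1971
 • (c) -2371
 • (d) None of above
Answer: b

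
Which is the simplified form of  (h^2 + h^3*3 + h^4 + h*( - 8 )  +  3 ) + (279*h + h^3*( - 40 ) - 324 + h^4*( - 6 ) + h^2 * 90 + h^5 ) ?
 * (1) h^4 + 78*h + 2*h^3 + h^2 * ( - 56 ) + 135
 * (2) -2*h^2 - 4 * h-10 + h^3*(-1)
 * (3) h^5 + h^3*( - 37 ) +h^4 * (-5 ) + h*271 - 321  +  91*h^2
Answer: 3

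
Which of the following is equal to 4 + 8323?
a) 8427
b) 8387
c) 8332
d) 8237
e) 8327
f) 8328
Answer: e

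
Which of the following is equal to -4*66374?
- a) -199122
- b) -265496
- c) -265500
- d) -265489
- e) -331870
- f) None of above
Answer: b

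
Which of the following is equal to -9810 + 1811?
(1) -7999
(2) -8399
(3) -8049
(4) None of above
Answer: 1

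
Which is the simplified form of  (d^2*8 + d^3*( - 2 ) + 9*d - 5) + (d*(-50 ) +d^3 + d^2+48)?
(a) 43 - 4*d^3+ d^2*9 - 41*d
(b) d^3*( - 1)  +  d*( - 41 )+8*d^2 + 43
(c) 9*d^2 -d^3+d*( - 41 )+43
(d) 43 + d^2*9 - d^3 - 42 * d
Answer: c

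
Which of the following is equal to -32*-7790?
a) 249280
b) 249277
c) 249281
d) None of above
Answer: a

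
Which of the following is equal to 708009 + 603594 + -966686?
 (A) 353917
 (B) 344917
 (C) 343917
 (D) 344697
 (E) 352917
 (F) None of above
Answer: B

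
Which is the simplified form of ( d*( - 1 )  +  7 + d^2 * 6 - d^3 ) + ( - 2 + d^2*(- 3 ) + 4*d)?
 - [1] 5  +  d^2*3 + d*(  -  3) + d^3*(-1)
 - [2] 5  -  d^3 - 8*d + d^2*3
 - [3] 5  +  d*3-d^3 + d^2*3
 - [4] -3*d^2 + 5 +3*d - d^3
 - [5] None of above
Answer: 3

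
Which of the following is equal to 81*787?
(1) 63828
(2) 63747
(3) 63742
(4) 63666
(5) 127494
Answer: 2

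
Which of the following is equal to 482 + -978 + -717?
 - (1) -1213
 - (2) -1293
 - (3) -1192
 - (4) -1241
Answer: 1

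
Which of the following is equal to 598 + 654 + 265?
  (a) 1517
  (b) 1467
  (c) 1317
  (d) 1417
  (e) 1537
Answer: a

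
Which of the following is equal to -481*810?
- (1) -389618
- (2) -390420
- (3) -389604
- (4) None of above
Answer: 4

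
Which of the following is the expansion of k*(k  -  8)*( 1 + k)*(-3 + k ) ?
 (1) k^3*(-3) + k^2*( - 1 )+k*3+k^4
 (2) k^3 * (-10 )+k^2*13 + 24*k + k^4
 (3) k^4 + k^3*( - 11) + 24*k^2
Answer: 2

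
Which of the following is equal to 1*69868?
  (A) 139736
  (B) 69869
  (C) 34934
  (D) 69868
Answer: D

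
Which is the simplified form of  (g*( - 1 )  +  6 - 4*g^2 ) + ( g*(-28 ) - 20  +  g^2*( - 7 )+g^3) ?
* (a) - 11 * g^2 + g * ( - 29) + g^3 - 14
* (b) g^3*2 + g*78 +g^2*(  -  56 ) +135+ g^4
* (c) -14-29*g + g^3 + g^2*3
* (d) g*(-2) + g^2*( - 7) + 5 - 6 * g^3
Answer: a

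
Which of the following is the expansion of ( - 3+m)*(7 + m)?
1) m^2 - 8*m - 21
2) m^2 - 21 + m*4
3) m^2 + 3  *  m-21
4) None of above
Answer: 2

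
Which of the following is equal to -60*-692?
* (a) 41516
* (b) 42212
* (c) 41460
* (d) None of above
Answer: d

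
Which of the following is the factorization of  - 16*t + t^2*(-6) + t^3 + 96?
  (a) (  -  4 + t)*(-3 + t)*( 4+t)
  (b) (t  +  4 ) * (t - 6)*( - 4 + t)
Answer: b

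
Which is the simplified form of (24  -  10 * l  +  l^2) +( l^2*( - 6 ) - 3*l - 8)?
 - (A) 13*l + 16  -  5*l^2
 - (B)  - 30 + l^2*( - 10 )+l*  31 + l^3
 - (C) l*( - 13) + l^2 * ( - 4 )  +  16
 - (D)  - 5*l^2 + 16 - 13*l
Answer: D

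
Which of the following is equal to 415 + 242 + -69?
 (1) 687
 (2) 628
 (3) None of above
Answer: 3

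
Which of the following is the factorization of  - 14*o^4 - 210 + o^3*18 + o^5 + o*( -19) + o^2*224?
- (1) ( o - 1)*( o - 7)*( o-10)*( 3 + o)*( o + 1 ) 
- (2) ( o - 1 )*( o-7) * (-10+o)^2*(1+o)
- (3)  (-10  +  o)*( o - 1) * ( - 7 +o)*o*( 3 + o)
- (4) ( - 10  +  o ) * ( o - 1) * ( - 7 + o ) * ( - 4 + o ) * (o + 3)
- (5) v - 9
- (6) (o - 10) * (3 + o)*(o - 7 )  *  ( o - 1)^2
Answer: 1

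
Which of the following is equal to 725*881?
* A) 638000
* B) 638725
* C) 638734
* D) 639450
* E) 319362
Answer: B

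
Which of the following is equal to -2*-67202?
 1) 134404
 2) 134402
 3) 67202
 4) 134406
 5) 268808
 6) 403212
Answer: 1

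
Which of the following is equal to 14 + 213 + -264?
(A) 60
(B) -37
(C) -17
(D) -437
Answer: B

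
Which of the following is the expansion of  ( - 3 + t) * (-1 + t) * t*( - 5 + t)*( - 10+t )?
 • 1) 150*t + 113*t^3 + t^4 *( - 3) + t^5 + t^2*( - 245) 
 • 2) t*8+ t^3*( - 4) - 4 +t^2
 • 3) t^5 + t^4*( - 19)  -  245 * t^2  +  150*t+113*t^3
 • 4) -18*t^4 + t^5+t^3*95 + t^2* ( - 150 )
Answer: 3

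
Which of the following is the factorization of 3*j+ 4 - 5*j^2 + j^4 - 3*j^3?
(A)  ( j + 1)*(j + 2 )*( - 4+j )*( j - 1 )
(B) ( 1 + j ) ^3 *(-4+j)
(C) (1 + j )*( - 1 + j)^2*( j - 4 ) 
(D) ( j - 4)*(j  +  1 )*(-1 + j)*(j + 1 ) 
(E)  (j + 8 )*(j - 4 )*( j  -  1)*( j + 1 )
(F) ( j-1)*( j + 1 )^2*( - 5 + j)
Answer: D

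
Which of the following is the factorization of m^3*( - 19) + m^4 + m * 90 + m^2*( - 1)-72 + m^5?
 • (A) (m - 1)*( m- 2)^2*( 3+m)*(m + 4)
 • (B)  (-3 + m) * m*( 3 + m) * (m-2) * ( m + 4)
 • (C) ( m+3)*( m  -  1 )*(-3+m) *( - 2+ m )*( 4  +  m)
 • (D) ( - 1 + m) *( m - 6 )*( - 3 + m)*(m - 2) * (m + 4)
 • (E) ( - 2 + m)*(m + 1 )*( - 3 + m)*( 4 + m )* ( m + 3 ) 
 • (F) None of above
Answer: C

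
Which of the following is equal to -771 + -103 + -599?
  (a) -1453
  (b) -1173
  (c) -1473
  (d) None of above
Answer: c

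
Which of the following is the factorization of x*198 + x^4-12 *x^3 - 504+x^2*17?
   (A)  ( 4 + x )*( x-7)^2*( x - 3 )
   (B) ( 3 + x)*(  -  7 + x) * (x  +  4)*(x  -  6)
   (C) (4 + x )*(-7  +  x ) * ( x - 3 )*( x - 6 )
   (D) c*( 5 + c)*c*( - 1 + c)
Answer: C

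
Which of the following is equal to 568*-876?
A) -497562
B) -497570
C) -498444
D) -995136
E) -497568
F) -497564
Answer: E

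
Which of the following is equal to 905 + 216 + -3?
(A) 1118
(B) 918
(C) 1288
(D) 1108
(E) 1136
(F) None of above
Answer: A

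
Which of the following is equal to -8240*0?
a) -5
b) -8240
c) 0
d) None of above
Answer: c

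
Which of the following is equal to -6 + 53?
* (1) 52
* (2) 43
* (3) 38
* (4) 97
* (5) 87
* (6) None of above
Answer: 6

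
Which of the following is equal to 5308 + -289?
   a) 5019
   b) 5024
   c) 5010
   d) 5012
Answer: a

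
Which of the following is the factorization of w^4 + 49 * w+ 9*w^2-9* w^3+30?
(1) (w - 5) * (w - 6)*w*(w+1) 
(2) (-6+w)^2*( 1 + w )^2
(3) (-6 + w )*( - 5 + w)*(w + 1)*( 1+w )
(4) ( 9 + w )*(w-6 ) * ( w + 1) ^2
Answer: 3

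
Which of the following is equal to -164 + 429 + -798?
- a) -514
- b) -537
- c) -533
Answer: c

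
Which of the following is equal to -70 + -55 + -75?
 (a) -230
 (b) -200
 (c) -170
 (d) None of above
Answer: b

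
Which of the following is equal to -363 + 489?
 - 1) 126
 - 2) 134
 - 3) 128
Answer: 1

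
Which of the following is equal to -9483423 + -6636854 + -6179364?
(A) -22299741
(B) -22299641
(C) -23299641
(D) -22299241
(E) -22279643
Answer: B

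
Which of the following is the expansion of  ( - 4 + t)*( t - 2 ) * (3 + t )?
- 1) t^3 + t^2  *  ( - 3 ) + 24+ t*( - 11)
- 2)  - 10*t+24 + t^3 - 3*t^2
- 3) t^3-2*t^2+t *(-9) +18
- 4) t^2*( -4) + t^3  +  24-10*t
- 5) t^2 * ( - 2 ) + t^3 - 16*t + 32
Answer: 2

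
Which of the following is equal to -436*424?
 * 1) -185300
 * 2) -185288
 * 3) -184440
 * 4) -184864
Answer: 4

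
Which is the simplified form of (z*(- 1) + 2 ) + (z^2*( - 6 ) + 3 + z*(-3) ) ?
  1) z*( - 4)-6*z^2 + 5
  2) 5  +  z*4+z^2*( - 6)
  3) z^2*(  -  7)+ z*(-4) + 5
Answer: 1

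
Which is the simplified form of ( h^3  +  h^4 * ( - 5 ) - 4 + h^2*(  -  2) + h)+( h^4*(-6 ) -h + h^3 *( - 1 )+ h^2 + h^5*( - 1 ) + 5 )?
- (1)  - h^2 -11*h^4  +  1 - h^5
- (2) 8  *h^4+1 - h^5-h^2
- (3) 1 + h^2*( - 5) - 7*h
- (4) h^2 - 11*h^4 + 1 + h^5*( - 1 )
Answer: 1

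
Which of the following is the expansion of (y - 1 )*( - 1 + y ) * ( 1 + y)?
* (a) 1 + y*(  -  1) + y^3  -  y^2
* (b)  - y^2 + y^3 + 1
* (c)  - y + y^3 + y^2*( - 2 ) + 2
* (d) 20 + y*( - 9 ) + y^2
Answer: a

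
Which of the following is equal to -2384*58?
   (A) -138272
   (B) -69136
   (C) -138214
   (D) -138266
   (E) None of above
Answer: A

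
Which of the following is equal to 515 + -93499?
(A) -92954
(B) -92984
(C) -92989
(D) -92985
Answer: B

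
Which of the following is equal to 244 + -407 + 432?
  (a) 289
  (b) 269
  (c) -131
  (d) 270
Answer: b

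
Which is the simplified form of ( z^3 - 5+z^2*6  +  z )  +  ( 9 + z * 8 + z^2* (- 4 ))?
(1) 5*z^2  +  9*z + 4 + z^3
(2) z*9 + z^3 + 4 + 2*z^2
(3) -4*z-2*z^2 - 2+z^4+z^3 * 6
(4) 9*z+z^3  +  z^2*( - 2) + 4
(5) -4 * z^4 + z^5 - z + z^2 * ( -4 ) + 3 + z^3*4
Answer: 2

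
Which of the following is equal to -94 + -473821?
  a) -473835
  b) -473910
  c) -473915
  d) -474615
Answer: c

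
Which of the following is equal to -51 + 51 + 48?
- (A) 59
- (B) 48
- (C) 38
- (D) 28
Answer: B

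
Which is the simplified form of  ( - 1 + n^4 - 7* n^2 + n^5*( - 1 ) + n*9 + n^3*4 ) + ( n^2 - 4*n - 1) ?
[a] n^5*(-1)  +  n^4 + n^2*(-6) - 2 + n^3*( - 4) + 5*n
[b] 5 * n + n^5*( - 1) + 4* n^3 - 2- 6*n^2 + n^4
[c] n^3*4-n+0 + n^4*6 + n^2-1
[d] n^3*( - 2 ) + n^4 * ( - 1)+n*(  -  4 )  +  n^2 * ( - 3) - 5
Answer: b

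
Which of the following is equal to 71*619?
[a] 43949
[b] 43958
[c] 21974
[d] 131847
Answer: a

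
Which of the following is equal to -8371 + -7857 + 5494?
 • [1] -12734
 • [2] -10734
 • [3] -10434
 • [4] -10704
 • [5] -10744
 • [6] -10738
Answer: 2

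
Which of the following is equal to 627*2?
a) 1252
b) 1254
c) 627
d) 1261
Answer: b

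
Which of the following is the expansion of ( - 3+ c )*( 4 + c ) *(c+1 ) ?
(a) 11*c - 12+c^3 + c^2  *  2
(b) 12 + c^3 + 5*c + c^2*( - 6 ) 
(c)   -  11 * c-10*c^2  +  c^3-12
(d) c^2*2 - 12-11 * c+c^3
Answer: d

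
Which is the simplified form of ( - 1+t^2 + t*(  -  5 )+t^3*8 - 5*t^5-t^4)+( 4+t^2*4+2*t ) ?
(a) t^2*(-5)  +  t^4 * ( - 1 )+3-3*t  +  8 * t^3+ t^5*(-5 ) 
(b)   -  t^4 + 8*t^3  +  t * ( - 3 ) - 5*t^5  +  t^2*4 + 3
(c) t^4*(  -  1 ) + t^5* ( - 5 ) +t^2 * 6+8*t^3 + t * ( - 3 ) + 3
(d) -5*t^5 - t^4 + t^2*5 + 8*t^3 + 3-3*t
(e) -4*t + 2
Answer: d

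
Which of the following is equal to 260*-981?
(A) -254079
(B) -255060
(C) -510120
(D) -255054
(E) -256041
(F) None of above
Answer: B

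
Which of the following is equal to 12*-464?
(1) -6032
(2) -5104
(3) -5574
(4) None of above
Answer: 4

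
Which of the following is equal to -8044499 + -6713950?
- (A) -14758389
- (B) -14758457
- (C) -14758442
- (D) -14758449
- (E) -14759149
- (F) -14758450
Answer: D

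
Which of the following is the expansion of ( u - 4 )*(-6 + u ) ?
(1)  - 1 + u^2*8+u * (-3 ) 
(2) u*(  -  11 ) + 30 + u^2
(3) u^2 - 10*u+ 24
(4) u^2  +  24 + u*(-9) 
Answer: 3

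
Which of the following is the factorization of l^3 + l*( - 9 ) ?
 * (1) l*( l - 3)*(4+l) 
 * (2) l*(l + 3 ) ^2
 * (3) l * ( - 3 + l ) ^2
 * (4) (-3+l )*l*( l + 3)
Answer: 4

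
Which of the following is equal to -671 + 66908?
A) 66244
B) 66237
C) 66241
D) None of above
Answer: B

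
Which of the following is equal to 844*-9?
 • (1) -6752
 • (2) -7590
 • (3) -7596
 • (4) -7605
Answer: 3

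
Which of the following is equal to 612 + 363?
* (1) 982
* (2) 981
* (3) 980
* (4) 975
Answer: 4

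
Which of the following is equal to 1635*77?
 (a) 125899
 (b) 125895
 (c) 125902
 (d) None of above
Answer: b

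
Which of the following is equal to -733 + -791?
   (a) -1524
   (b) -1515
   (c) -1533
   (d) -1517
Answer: a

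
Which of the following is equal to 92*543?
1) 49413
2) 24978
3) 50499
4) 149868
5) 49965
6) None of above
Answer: 6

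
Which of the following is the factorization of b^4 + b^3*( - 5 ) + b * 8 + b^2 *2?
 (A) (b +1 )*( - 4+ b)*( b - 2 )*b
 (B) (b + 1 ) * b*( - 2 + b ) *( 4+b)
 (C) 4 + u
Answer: A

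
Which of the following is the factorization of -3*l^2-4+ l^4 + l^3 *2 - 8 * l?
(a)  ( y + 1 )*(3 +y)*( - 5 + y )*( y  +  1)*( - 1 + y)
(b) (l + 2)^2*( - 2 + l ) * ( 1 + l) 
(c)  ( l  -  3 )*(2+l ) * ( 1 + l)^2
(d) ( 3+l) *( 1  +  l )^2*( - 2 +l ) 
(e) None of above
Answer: e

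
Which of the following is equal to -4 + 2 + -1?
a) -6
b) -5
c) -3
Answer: c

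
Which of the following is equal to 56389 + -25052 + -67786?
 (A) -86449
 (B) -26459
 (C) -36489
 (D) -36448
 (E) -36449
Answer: E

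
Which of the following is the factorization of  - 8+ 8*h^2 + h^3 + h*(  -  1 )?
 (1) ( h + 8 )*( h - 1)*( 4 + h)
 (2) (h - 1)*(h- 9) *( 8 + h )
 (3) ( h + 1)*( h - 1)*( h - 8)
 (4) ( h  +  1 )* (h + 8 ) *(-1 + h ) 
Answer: 4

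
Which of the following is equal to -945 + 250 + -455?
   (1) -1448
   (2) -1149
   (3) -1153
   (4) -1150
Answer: 4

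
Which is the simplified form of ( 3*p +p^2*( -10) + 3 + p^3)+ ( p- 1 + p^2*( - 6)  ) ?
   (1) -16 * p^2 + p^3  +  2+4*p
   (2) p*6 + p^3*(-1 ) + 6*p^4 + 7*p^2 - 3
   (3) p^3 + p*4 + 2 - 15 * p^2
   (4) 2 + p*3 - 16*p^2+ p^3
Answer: 1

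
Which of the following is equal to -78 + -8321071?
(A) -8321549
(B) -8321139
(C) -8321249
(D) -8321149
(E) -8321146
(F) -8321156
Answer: D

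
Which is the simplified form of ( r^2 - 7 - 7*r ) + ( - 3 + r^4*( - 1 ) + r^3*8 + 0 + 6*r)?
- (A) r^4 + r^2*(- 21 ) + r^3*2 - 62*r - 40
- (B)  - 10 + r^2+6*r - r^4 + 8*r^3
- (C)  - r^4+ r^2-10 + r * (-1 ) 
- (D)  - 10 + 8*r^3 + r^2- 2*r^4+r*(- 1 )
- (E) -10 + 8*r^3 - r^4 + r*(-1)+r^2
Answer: E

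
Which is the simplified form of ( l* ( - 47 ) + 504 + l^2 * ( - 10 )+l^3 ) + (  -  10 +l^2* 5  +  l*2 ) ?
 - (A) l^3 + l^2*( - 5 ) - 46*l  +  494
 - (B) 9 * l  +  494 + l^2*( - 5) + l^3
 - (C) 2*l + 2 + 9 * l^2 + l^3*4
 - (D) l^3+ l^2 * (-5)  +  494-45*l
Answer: D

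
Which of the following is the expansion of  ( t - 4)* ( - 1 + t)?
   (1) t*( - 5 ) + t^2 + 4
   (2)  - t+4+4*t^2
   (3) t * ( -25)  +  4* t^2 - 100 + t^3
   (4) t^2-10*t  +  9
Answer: 1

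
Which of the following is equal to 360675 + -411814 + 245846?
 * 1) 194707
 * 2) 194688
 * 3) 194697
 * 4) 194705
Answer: 1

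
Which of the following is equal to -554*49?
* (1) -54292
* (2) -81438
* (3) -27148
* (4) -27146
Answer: 4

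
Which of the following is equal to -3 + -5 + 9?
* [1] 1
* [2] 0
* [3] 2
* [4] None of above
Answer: 1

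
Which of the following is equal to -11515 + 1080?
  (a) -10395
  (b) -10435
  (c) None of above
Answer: b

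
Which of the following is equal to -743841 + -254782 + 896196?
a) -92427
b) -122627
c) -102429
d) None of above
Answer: d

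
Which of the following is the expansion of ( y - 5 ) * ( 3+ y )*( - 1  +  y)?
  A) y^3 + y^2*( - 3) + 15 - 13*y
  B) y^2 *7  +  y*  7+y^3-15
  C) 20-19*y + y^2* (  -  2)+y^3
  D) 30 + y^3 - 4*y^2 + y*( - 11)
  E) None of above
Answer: A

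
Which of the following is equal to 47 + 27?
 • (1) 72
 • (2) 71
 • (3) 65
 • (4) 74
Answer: 4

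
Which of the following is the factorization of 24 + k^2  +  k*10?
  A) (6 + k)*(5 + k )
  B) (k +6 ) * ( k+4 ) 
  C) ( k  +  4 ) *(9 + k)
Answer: B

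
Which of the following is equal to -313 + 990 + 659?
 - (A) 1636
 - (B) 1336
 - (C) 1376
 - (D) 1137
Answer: B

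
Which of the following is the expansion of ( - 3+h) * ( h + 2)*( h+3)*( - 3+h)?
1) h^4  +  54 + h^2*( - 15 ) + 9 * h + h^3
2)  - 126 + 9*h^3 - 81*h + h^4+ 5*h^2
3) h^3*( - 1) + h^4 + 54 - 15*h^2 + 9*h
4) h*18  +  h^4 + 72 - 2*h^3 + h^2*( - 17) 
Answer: 3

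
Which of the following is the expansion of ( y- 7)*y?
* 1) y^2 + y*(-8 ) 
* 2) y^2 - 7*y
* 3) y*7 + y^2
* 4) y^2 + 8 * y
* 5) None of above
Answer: 2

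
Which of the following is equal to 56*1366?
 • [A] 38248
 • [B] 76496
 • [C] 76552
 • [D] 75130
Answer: B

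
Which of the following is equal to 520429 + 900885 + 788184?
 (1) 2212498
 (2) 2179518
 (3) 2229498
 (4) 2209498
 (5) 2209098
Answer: 4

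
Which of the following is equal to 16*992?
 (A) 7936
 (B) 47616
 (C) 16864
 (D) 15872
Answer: D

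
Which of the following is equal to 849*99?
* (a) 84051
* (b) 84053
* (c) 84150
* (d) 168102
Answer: a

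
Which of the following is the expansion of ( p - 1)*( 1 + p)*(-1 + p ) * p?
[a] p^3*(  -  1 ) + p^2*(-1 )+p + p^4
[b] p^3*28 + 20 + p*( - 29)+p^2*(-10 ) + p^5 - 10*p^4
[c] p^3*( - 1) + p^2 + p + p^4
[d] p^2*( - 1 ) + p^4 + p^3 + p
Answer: a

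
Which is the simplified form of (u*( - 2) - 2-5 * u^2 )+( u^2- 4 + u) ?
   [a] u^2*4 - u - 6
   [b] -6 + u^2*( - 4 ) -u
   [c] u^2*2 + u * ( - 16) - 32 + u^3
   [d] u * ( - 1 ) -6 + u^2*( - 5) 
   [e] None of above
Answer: b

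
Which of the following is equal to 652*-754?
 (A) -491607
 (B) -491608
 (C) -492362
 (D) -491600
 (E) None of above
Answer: B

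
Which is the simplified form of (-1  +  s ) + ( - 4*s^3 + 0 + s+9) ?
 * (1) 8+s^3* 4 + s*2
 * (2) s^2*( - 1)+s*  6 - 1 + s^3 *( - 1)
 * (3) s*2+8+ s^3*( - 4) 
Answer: 3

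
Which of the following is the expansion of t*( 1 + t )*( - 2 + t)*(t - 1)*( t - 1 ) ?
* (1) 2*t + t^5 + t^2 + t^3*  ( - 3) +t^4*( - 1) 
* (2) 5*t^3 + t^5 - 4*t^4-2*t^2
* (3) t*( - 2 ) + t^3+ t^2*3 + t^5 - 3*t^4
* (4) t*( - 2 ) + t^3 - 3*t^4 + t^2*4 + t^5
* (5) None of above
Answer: 3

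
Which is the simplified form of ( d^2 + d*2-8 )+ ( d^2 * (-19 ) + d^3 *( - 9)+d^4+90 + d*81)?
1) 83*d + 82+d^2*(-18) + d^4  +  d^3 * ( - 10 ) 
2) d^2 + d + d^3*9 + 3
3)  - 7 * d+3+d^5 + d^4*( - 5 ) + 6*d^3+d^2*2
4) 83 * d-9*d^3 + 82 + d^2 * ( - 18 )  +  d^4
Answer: 4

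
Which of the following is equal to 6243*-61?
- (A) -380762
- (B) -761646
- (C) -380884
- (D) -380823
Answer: D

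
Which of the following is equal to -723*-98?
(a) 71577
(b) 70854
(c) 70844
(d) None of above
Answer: b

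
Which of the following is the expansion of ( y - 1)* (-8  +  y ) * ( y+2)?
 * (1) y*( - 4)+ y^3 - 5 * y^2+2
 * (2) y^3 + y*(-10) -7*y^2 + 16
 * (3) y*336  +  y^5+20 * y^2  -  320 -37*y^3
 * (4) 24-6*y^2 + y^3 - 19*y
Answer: 2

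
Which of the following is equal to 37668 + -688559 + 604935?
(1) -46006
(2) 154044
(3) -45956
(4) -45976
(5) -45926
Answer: 3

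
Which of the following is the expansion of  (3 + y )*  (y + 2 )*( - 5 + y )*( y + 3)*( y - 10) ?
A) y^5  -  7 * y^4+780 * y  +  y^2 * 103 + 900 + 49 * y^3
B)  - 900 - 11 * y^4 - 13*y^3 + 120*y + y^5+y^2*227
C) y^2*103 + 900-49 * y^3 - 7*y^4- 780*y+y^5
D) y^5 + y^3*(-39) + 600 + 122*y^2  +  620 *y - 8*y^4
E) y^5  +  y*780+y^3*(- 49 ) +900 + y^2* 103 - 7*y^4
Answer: E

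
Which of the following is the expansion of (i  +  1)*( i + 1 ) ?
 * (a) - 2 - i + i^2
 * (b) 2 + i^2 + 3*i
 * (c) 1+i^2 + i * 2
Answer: c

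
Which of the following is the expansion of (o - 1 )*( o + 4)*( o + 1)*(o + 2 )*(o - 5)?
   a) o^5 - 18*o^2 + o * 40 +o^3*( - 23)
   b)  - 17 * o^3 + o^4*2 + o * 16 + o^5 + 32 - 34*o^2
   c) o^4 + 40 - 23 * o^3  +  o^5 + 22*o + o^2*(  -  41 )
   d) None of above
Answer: c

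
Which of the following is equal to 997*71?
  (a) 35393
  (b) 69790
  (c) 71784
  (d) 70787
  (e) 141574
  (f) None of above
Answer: d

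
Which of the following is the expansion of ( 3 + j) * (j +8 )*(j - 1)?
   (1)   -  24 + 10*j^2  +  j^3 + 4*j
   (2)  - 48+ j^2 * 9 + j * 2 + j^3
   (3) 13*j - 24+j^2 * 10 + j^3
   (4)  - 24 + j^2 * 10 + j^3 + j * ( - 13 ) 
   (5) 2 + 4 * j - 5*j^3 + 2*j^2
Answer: 3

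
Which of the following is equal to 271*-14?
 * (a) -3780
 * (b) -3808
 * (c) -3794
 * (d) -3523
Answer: c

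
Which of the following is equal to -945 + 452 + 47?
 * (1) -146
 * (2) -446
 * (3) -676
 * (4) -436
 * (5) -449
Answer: 2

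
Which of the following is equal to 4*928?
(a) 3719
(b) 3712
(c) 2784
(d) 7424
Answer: b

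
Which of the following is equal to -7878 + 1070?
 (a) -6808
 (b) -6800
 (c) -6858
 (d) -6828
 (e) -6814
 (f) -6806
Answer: a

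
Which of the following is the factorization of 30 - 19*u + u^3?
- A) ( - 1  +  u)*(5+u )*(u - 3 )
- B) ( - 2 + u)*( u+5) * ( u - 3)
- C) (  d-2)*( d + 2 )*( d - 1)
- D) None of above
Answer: B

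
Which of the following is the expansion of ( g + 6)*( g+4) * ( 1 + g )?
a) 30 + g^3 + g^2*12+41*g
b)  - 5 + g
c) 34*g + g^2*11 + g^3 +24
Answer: c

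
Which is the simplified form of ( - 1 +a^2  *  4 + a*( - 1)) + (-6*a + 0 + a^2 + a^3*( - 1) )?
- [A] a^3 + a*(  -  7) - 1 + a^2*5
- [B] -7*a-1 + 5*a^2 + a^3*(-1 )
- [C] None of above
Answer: B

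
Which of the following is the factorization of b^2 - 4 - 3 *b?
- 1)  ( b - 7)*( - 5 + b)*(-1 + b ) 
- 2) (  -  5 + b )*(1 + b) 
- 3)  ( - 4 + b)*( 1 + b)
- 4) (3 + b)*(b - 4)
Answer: 3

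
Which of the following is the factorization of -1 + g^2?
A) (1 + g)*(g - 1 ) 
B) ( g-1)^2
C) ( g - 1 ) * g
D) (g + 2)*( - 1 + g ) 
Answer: A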